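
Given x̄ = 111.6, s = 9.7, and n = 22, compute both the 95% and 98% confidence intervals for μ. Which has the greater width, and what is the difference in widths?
98% CI is wider by 1.81

df = 21
95% CI: t* = 2.080, (107.30, 115.90), width = 2 · t* · s/√n = 8.60
98% CI: t* = 2.518, (106.39, 116.81), width = 2 · t* · s/√n = 10.41

The 98% CI is wider by 10.41 - 8.60 = 1.81.
Higher confidence requires a wider interval.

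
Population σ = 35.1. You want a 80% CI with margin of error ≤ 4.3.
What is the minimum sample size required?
n ≥ 110

For margin E ≤ 4.3:
n ≥ (z* · σ / E)²
n ≥ (1.282 · 35.1 / 4.3)²
n ≥ 109.51

Minimum n = 110 (rounding up)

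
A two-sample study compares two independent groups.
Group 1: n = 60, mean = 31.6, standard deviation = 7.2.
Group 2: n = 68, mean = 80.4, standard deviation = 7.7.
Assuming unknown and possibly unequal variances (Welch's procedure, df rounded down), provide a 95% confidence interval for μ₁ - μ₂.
(-51.41, -46.19)

Difference: x̄₁ - x̄₂ = -48.80
SE = √(s₁²/n₁ + s₂²/n₂) = √(7.2²/60 + 7.7²/68) = 1.3175
df = 125.56 → 125 (Welch–Satterthwaite, rounded down)
t* = 1.979

CI: -48.80 ± 1.979 · 1.3175 = -48.80 ± 2.61 = (-51.41, -46.19)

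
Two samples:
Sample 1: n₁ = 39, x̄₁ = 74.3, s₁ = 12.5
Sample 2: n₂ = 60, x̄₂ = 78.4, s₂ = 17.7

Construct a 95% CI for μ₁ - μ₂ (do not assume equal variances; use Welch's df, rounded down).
(-10.13, 1.93)

Difference: x̄₁ - x̄₂ = -4.10
SE = √(s₁²/n₁ + s₂²/n₂) = √(12.5²/39 + 17.7²/60) = 3.0377
df = 96.27 → 96 (Welch–Satterthwaite, rounded down)
t* = 1.985

CI: -4.10 ± 1.985 · 3.0377 = -4.10 ± 6.03 = (-10.13, 1.93)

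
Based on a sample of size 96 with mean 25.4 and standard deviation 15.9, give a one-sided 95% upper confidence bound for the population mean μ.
μ ≤ 28.10

Upper bound (one-sided):
t* = 1.661 (one-sided for 95%)
Upper bound = x̄ + t* · s/√n = 25.4 + 1.661 · 15.9/√96 = 28.10

We are 95% confident that μ ≤ 28.10.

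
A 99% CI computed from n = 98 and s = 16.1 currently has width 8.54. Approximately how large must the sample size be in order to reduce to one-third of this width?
n ≈ 882

CI width ∝ 1/√n
To reduce width by factor 3, need √n to grow by 3 → need 3² = 9 times as many samples.

Current: n = 98, width = 8.54
New: n = 882, width ≈ 2.80

Width reduced by factor of 8.54/2.80 = 3.05.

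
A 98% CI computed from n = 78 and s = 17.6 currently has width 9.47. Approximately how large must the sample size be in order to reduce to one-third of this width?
n ≈ 702

CI width ∝ 1/√n
To reduce width by factor 3, need √n to grow by 3 → need 3² = 9 times as many samples.

Current: n = 78, width = 9.47
New: n = 702, width ≈ 3.10

Width reduced by factor of 9.47/3.10 = 3.05.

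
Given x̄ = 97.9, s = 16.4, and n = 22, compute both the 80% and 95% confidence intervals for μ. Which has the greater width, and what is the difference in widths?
95% CI is wider by 5.30

df = 21
80% CI: t* = 1.323, (93.27, 102.53), width = 2 · t* · s/√n = 9.25
95% CI: t* = 2.080, (90.63, 105.17), width = 2 · t* · s/√n = 14.55

The 95% CI is wider by 14.55 - 9.25 = 5.30.
Higher confidence requires a wider interval.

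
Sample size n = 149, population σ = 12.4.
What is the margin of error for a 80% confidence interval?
Margin of error = 1.30

Margin of error = z* · σ/√n
= 1.282 · 12.4/√149
= 1.282 · 12.4/12.2066
= 1.30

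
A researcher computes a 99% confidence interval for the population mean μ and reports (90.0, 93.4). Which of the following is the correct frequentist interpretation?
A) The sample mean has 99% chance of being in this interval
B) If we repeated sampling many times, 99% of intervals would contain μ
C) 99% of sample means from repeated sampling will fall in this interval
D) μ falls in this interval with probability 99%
B

A) Wrong — x̄ is observed and sits in the interval by construction.
B) Correct — this is the frequentist long-run coverage interpretation.
C) Wrong — coverage applies to intervals containing μ, not to future x̄ values.
D) Wrong — μ is fixed; the randomness lives in the interval, not in μ.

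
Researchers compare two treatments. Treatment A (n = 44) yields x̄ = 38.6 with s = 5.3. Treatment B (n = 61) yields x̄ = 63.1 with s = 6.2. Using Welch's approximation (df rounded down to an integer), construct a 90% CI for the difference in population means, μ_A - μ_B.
(-26.37, -22.63)

Difference: x̄₁ - x̄₂ = -24.50
SE = √(s₁²/n₁ + s₂²/n₂) = √(5.3²/44 + 6.2²/61) = 1.1263
df = 99.98 → 99 (Welch–Satterthwaite, rounded down)
t* = 1.660

CI: -24.50 ± 1.660 · 1.1263 = -24.50 ± 1.87 = (-26.37, -22.63)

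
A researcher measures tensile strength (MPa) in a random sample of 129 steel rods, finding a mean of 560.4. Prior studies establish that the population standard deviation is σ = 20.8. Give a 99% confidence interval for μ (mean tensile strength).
(555.68, 565.12)

z-interval (σ known):
z* = 2.576 for 99% confidence

Margin of error = z* · σ/√n = 2.576 · 20.8/√129 = 4.72

CI: (560.4 - 4.72, 560.4 + 4.72) = (555.68, 565.12)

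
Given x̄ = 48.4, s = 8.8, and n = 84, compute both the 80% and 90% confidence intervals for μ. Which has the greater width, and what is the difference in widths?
90% CI is wider by 0.71

df = 83
80% CI: t* = 1.292, (47.16, 49.64), width = 2 · t* · s/√n = 2.48
90% CI: t* = 1.663, (46.80, 50.00), width = 2 · t* · s/√n = 3.19

The 90% CI is wider by 3.19 - 2.48 = 0.71.
Higher confidence requires a wider interval.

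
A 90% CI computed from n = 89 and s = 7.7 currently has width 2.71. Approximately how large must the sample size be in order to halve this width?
n ≈ 356

CI width ∝ 1/√n
To reduce width by factor 2, need √n to grow by 2 → need 2² = 4 times as many samples.

Current: n = 89, width = 2.71
New: n = 356, width ≈ 1.35

Width reduced by factor of 2.71/1.35 = 2.01.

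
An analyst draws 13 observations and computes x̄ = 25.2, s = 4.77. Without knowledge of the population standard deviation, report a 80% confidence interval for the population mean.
(23.41, 26.99)

t-interval (σ unknown):
df = n - 1 = 12
t* = 1.356 for 80% confidence

Margin of error = t* · s/√n = 1.356 · 4.77/√13 = 1.79

CI: (23.41, 26.99)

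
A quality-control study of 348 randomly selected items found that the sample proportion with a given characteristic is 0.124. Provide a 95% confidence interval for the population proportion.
(0.089, 0.159)

Proportion CI:
SE = √(p̂(1-p̂)/n) = √(0.124 · 0.876 / 348) = 0.01767

z* = 1.960
Margin = z* · SE = 1.960 · 0.01767 = 0.0346

CI: 0.124 ± 0.0346 = (0.089, 0.159)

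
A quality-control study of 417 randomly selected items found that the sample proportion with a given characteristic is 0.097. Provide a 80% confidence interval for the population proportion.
(0.078, 0.116)

Proportion CI:
SE = √(p̂(1-p̂)/n) = √(0.097 · 0.903 / 417) = 0.01449

z* = 1.282
Margin = z* · SE = 1.282 · 0.01449 = 0.0186

CI: 0.097 ± 0.0186 = (0.078, 0.116)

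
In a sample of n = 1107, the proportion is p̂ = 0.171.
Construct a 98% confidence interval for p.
(0.145, 0.197)

Proportion CI:
SE = √(p̂(1-p̂)/n) = √(0.171 · 0.829 / 1107) = 0.01132

z* = 2.326
Margin = z* · SE = 2.326 · 0.01132 = 0.0263

CI: 0.171 ± 0.0263 = (0.145, 0.197)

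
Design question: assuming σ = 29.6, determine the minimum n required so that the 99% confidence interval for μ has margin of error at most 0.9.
n ≥ 7178

For margin E ≤ 0.9:
n ≥ (z* · σ / E)²
n ≥ (2.576 · 29.6 / 0.9)²
n ≥ 7177.78

Minimum n = 7178 (rounding up)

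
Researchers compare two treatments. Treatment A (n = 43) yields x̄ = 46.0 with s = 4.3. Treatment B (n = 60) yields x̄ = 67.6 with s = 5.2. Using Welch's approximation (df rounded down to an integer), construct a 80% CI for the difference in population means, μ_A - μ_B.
(-22.81, -20.39)

Difference: x̄₁ - x̄₂ = -21.60
SE = √(s₁²/n₁ + s₂²/n₂) = √(4.3²/43 + 5.2²/60) = 0.9384
df = 98.87 → 98 (Welch–Satterthwaite, rounded down)
t* = 1.290

CI: -21.60 ± 1.290 · 0.9384 = -21.60 ± 1.21 = (-22.81, -20.39)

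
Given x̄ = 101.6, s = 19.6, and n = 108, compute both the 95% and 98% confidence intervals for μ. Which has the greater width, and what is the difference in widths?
98% CI is wider by 1.43

df = 107
95% CI: t* = 1.982, (97.86, 105.34), width = 2 · t* · s/√n = 7.48
98% CI: t* = 2.362, (97.15, 106.05), width = 2 · t* · s/√n = 8.91

The 98% CI is wider by 8.91 - 7.48 = 1.43.
Higher confidence requires a wider interval.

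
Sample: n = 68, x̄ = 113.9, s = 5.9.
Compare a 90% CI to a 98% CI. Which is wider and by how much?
98% CI is wider by 1.02

df = 67
90% CI: t* = 1.668, (112.71, 115.09), width = 2 · t* · s/√n = 2.39
98% CI: t* = 2.383, (112.20, 115.60), width = 2 · t* · s/√n = 3.41

The 98% CI is wider by 3.41 - 2.39 = 1.02.
Higher confidence requires a wider interval.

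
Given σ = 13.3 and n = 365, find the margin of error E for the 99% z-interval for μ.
Margin of error = 1.79

Margin of error = z* · σ/√n
= 2.576 · 13.3/√365
= 2.576 · 13.3/19.1050
= 1.79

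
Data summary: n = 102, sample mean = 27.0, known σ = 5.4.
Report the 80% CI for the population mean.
(26.31, 27.69)

z-interval (σ known):
z* = 1.282 for 80% confidence

Margin of error = z* · σ/√n = 1.282 · 5.4/√102 = 0.69

CI: (27.0 - 0.69, 27.0 + 0.69) = (26.31, 27.69)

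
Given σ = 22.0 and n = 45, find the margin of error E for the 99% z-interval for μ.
Margin of error = 8.45

Margin of error = z* · σ/√n
= 2.576 · 22.0/√45
= 2.576 · 22.0/6.7082
= 8.45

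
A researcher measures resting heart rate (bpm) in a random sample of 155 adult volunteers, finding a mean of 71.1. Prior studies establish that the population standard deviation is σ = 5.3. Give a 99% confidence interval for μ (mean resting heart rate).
(70.00, 72.20)

z-interval (σ known):
z* = 2.576 for 99% confidence

Margin of error = z* · σ/√n = 2.576 · 5.3/√155 = 1.10

CI: (71.1 - 1.10, 71.1 + 1.10) = (70.00, 72.20)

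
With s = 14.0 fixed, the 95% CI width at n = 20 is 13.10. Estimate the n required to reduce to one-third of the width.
n ≈ 180

CI width ∝ 1/√n
To reduce width by factor 3, need √n to grow by 3 → need 3² = 9 times as many samples.

Current: n = 20, width = 13.10
New: n = 180, width ≈ 4.12

Width reduced by factor of 13.10/4.12 = 3.18.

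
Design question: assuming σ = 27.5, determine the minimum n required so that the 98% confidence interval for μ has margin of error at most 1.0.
n ≥ 4092

For margin E ≤ 1.0:
n ≥ (z* · σ / E)²
n ≥ (2.326 · 27.5 / 1.0)²
n ≥ 4091.52

Minimum n = 4092 (rounding up)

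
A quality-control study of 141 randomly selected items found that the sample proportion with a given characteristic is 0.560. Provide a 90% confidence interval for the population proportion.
(0.491, 0.629)

Proportion CI:
SE = √(p̂(1-p̂)/n) = √(0.560 · 0.440 / 141) = 0.04180

z* = 1.645
Margin = z* · SE = 1.645 · 0.04180 = 0.0688

CI: 0.560 ± 0.0688 = (0.491, 0.629)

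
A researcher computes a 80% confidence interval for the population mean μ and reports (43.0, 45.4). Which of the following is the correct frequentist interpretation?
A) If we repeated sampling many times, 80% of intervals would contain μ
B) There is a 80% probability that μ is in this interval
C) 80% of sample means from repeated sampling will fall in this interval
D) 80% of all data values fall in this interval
A

A) Correct — this is the frequentist long-run coverage interpretation.
B) Wrong — μ is fixed; the randomness lives in the interval, not in μ.
C) Wrong — coverage applies to intervals containing μ, not to future x̄ values.
D) Wrong — a CI is about the parameter μ, not individual data values.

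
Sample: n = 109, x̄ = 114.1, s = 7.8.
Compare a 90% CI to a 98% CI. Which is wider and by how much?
98% CI is wider by 1.05

df = 108
90% CI: t* = 1.659, (112.86, 115.34), width = 2 · t* · s/√n = 2.48
98% CI: t* = 2.361, (112.34, 115.86), width = 2 · t* · s/√n = 3.53

The 98% CI is wider by 3.53 - 2.48 = 1.05.
Higher confidence requires a wider interval.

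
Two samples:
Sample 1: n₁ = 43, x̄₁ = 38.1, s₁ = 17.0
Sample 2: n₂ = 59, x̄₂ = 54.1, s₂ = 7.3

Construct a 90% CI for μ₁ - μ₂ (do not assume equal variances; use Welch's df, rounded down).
(-20.62, -11.38)

Difference: x̄₁ - x̄₂ = -16.00
SE = √(s₁²/n₁ + s₂²/n₂) = √(17.0²/43 + 7.3²/59) = 2.7612
df = 53.35 → 53 (Welch–Satterthwaite, rounded down)
t* = 1.674

CI: -16.00 ± 1.674 · 2.7612 = -16.00 ± 4.62 = (-20.62, -11.38)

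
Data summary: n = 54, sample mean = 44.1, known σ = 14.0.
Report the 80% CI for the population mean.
(41.66, 46.54)

z-interval (σ known):
z* = 1.282 for 80% confidence

Margin of error = z* · σ/√n = 1.282 · 14.0/√54 = 2.44

CI: (44.1 - 2.44, 44.1 + 2.44) = (41.66, 46.54)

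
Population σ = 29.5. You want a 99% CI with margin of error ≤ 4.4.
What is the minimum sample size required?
n ≥ 299

For margin E ≤ 4.4:
n ≥ (z* · σ / E)²
n ≥ (2.576 · 29.5 / 4.4)²
n ≥ 298.28

Minimum n = 299 (rounding up)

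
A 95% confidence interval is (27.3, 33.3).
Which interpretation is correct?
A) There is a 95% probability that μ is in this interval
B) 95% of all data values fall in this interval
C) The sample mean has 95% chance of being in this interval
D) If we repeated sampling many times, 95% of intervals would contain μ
D

A) Wrong — μ is fixed; the randomness lives in the interval, not in μ.
B) Wrong — a CI is about the parameter μ, not individual data values.
C) Wrong — x̄ is observed and sits in the interval by construction.
D) Correct — this is the frequentist long-run coverage interpretation.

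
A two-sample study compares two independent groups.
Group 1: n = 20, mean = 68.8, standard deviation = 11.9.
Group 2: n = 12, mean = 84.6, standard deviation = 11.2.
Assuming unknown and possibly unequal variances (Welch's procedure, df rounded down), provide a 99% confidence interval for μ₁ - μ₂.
(-27.51, -4.09)

Difference: x̄₁ - x̄₂ = -15.80
SE = √(s₁²/n₁ + s₂²/n₂) = √(11.9²/20 + 11.2²/12) = 4.1873
df = 24.45 → 24 (Welch–Satterthwaite, rounded down)
t* = 2.797

CI: -15.80 ± 2.797 · 4.1873 = -15.80 ± 11.71 = (-27.51, -4.09)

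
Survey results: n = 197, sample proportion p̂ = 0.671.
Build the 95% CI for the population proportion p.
(0.605, 0.737)

Proportion CI:
SE = √(p̂(1-p̂)/n) = √(0.671 · 0.329 / 197) = 0.03348

z* = 1.960
Margin = z* · SE = 1.960 · 0.03348 = 0.0656

CI: 0.671 ± 0.0656 = (0.605, 0.737)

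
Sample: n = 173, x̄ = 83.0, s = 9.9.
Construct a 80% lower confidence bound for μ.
μ ≥ 82.36

Lower bound (one-sided):
t* = 0.844 (one-sided for 80%)
Lower bound = x̄ - t* · s/√n = 83.0 - 0.844 · 9.9/√173 = 82.36

We are 80% confident that μ ≥ 82.36.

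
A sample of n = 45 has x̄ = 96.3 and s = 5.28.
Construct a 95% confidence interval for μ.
(94.71, 97.89)

t-interval (σ unknown):
df = n - 1 = 44
t* = 2.015 for 95% confidence

Margin of error = t* · s/√n = 2.015 · 5.28/√45 = 1.59

CI: (94.71, 97.89)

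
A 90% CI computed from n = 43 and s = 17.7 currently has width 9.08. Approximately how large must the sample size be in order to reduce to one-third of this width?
n ≈ 387

CI width ∝ 1/√n
To reduce width by factor 3, need √n to grow by 3 → need 3² = 9 times as many samples.

Current: n = 43, width = 9.08
New: n = 387, width ≈ 2.97

Width reduced by factor of 9.08/2.97 = 3.06.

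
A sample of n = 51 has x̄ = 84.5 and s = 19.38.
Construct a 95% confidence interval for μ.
(79.05, 89.95)

t-interval (σ unknown):
df = n - 1 = 50
t* = 2.009 for 95% confidence

Margin of error = t* · s/√n = 2.009 · 19.38/√51 = 5.45

CI: (79.05, 89.95)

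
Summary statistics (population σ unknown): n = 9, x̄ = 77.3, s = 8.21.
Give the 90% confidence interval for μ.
(72.21, 82.39)

t-interval (σ unknown):
df = n - 1 = 8
t* = 1.860 for 90% confidence

Margin of error = t* · s/√n = 1.860 · 8.21/√9 = 5.09

CI: (72.21, 82.39)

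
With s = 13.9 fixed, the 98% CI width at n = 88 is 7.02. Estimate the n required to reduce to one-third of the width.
n ≈ 792

CI width ∝ 1/√n
To reduce width by factor 3, need √n to grow by 3 → need 3² = 9 times as many samples.

Current: n = 88, width = 7.02
New: n = 792, width ≈ 2.30

Width reduced by factor of 7.02/2.30 = 3.05.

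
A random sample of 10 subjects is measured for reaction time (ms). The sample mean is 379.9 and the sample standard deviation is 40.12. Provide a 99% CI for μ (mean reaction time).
(338.67, 421.13)

t-interval (σ unknown):
df = n - 1 = 9
t* = 3.250 for 99% confidence

Margin of error = t* · s/√n = 3.250 · 40.12/√10 = 41.23

CI: (338.67, 421.13)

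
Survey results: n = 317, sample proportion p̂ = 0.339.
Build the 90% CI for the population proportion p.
(0.295, 0.383)

Proportion CI:
SE = √(p̂(1-p̂)/n) = √(0.339 · 0.661 / 317) = 0.02659

z* = 1.645
Margin = z* · SE = 1.645 · 0.02659 = 0.0437

CI: 0.339 ± 0.0437 = (0.295, 0.383)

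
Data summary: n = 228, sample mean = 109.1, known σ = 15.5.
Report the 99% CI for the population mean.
(106.46, 111.74)

z-interval (σ known):
z* = 2.576 for 99% confidence

Margin of error = z* · σ/√n = 2.576 · 15.5/√228 = 2.64

CI: (109.1 - 2.64, 109.1 + 2.64) = (106.46, 111.74)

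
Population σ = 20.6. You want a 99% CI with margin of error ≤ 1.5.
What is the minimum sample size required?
n ≥ 1252

For margin E ≤ 1.5:
n ≥ (z* · σ / E)²
n ≥ (2.576 · 20.6 / 1.5)²
n ≥ 1251.54

Minimum n = 1252 (rounding up)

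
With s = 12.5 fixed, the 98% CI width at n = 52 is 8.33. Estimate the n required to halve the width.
n ≈ 208

CI width ∝ 1/√n
To reduce width by factor 2, need √n to grow by 2 → need 2² = 4 times as many samples.

Current: n = 52, width = 8.33
New: n = 208, width ≈ 4.06

Width reduced by factor of 8.33/4.06 = 2.05.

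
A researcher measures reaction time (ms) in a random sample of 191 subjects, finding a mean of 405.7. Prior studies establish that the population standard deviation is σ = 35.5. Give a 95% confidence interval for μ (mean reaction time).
(400.67, 410.73)

z-interval (σ known):
z* = 1.960 for 95% confidence

Margin of error = z* · σ/√n = 1.960 · 35.5/√191 = 5.03

CI: (405.7 - 5.03, 405.7 + 5.03) = (400.67, 410.73)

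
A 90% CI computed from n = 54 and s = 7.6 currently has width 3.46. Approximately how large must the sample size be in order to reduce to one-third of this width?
n ≈ 486

CI width ∝ 1/√n
To reduce width by factor 3, need √n to grow by 3 → need 3² = 9 times as many samples.

Current: n = 54, width = 3.46
New: n = 486, width ≈ 1.14

Width reduced by factor of 3.46/1.14 = 3.04.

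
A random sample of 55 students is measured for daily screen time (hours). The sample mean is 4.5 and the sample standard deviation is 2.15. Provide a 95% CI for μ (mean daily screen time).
(3.92, 5.08)

t-interval (σ unknown):
df = n - 1 = 54
t* = 2.005 for 95% confidence

Margin of error = t* · s/√n = 2.005 · 2.15/√55 = 0.58

CI: (3.92, 5.08)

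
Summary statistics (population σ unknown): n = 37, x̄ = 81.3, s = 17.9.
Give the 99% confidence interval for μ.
(73.30, 89.30)

t-interval (σ unknown):
df = n - 1 = 36
t* = 2.719 for 99% confidence

Margin of error = t* · s/√n = 2.719 · 17.9/√37 = 8.00

CI: (73.30, 89.30)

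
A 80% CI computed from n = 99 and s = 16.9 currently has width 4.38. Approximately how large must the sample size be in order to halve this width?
n ≈ 396

CI width ∝ 1/√n
To reduce width by factor 2, need √n to grow by 2 → need 2² = 4 times as many samples.

Current: n = 99, width = 4.38
New: n = 396, width ≈ 2.18

Width reduced by factor of 4.38/2.18 = 2.01.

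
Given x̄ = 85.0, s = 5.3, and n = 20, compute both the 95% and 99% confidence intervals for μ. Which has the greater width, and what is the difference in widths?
99% CI is wider by 1.82

df = 19
95% CI: t* = 2.093, (82.52, 87.48), width = 2 · t* · s/√n = 4.96
99% CI: t* = 2.861, (81.61, 88.39), width = 2 · t* · s/√n = 6.78

The 99% CI is wider by 6.78 - 4.96 = 1.82.
Higher confidence requires a wider interval.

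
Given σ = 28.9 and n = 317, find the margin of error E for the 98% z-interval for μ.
Margin of error = 3.78

Margin of error = z* · σ/√n
= 2.326 · 28.9/√317
= 2.326 · 28.9/17.8045
= 3.78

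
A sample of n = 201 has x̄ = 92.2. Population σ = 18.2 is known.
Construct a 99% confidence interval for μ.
(88.89, 95.51)

z-interval (σ known):
z* = 2.576 for 99% confidence

Margin of error = z* · σ/√n = 2.576 · 18.2/√201 = 3.31

CI: (92.2 - 3.31, 92.2 + 3.31) = (88.89, 95.51)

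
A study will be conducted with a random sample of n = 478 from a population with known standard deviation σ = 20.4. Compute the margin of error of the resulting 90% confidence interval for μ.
Margin of error = 1.53

Margin of error = z* · σ/√n
= 1.645 · 20.4/√478
= 1.645 · 20.4/21.8632
= 1.53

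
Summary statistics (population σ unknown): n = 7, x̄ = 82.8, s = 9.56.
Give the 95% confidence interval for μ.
(73.96, 91.64)

t-interval (σ unknown):
df = n - 1 = 6
t* = 2.447 for 95% confidence

Margin of error = t* · s/√n = 2.447 · 9.56/√7 = 8.84

CI: (73.96, 91.64)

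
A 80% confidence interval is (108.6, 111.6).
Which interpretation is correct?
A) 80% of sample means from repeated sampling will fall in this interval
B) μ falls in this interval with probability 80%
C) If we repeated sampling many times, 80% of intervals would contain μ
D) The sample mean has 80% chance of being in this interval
C

A) Wrong — coverage applies to intervals containing μ, not to future x̄ values.
B) Wrong — μ is fixed; the randomness lives in the interval, not in μ.
C) Correct — this is the frequentist long-run coverage interpretation.
D) Wrong — x̄ is observed and sits in the interval by construction.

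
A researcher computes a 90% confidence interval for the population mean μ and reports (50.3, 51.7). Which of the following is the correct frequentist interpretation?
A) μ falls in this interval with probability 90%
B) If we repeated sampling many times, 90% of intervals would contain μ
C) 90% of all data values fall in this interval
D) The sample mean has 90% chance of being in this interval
B

A) Wrong — μ is fixed; the randomness lives in the interval, not in μ.
B) Correct — this is the frequentist long-run coverage interpretation.
C) Wrong — a CI is about the parameter μ, not individual data values.
D) Wrong — x̄ is observed and sits in the interval by construction.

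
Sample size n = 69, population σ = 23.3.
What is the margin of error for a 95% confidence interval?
Margin of error = 5.50

Margin of error = z* · σ/√n
= 1.960 · 23.3/√69
= 1.960 · 23.3/8.3066
= 5.50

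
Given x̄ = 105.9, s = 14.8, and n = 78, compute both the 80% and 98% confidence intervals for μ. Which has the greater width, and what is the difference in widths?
98% CI is wider by 3.63

df = 77
80% CI: t* = 1.293, (103.73, 108.07), width = 2 · t* · s/√n = 4.33
98% CI: t* = 2.376, (101.92, 109.88), width = 2 · t* · s/√n = 7.96

The 98% CI is wider by 7.96 - 4.33 = 3.63.
Higher confidence requires a wider interval.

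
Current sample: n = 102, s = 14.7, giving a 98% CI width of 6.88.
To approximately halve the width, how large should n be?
n ≈ 408

CI width ∝ 1/√n
To reduce width by factor 2, need √n to grow by 2 → need 2² = 4 times as many samples.

Current: n = 102, width = 6.88
New: n = 408, width ≈ 3.40

Width reduced by factor of 6.88/3.40 = 2.02.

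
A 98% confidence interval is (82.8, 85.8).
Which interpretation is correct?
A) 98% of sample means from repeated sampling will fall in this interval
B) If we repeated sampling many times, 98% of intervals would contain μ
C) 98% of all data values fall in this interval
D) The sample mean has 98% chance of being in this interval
B

A) Wrong — coverage applies to intervals containing μ, not to future x̄ values.
B) Correct — this is the frequentist long-run coverage interpretation.
C) Wrong — a CI is about the parameter μ, not individual data values.
D) Wrong — x̄ is observed and sits in the interval by construction.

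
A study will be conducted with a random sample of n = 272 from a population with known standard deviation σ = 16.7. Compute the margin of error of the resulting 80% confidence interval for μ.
Margin of error = 1.30

Margin of error = z* · σ/√n
= 1.282 · 16.7/√272
= 1.282 · 16.7/16.4924
= 1.30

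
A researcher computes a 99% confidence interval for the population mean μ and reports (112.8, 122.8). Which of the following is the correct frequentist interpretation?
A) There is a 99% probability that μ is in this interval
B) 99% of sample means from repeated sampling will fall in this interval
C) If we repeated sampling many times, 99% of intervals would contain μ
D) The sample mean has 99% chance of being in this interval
C

A) Wrong — μ is fixed; the randomness lives in the interval, not in μ.
B) Wrong — coverage applies to intervals containing μ, not to future x̄ values.
C) Correct — this is the frequentist long-run coverage interpretation.
D) Wrong — x̄ is observed and sits in the interval by construction.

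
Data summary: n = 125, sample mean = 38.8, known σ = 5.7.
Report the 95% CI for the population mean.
(37.80, 39.80)

z-interval (σ known):
z* = 1.960 for 95% confidence

Margin of error = z* · σ/√n = 1.960 · 5.7/√125 = 1.00

CI: (38.8 - 1.00, 38.8 + 1.00) = (37.80, 39.80)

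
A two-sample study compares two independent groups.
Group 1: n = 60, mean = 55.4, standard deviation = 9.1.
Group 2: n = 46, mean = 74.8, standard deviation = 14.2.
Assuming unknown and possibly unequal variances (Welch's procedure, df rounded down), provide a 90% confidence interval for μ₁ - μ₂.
(-23.40, -15.40)

Difference: x̄₁ - x̄₂ = -19.40
SE = √(s₁²/n₁ + s₂²/n₂) = √(9.1²/60 + 14.2²/46) = 2.4008
df = 72.33 → 72 (Welch–Satterthwaite, rounded down)
t* = 1.666

CI: -19.40 ± 1.666 · 2.4008 = -19.40 ± 4.00 = (-23.40, -15.40)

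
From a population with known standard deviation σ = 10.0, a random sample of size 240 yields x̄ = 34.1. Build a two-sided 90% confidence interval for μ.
(33.04, 35.16)

z-interval (σ known):
z* = 1.645 for 90% confidence

Margin of error = z* · σ/√n = 1.645 · 10.0/√240 = 1.06

CI: (34.1 - 1.06, 34.1 + 1.06) = (33.04, 35.16)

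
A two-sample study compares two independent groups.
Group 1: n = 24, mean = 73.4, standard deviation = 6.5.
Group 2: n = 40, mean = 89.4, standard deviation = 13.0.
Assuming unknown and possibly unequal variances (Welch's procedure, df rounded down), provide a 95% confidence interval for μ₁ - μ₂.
(-20.89, -11.11)

Difference: x̄₁ - x̄₂ = -16.00
SE = √(s₁²/n₁ + s₂²/n₂) = √(6.5²/24 + 13.0²/40) = 2.4465
df = 60.47 → 60 (Welch–Satterthwaite, rounded down)
t* = 2.000

CI: -16.00 ± 2.000 · 2.4465 = -16.00 ± 4.89 = (-20.89, -11.11)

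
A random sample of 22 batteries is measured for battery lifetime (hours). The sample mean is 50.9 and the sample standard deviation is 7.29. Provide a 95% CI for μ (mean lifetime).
(47.67, 54.13)

t-interval (σ unknown):
df = n - 1 = 21
t* = 2.080 for 95% confidence

Margin of error = t* · s/√n = 2.080 · 7.29/√22 = 3.23

CI: (47.67, 54.13)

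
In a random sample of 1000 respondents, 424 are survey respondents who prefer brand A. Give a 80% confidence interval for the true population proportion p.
(0.404, 0.444)

Proportion CI:
p̂ = 424/1000 = 0.42400
SE = √(p̂(1-p̂)/n) = √(0.42400 · 0.57600 / 1000) = 0.01563

z* = 1.282
Margin = z* · SE = 1.282 · 0.01563 = 0.0200

CI: 0.42400 ± 0.0200 = (0.404, 0.444)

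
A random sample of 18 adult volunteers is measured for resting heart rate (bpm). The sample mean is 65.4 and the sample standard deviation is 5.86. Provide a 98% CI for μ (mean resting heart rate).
(61.85, 68.95)

t-interval (σ unknown):
df = n - 1 = 17
t* = 2.567 for 98% confidence

Margin of error = t* · s/√n = 2.567 · 5.86/√18 = 3.55

CI: (61.85, 68.95)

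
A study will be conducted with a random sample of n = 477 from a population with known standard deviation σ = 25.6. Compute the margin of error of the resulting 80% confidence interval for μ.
Margin of error = 1.50

Margin of error = z* · σ/√n
= 1.282 · 25.6/√477
= 1.282 · 25.6/21.8403
= 1.50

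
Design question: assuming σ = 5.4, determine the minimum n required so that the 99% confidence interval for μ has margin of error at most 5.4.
n ≥ 7

For margin E ≤ 5.4:
n ≥ (z* · σ / E)²
n ≥ (2.576 · 5.4 / 5.4)²
n ≥ 6.64

Minimum n = 7 (rounding up)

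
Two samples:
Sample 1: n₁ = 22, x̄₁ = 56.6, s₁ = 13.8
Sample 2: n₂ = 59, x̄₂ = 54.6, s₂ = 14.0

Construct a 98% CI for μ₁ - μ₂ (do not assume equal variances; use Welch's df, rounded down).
(-6.41, 10.41)

Difference: x̄₁ - x̄₂ = 2.00
SE = √(s₁²/n₁ + s₂²/n₂) = √(13.8²/22 + 14.0²/59) = 3.4610
df = 38.18 → 38 (Welch–Satterthwaite, rounded down)
t* = 2.429

CI: 2.00 ± 2.429 · 3.4610 = 2.00 ± 8.41 = (-6.41, 10.41)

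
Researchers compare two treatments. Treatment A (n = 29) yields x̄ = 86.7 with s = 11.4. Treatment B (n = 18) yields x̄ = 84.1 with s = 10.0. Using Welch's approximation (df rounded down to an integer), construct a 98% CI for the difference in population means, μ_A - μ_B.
(-5.09, 10.29)

Difference: x̄₁ - x̄₂ = 2.60
SE = √(s₁²/n₁ + s₂²/n₂) = √(11.4²/29 + 10.0²/18) = 3.1681
df = 39.77 → 39 (Welch–Satterthwaite, rounded down)
t* = 2.426

CI: 2.60 ± 2.426 · 3.1681 = 2.60 ± 7.69 = (-5.09, 10.29)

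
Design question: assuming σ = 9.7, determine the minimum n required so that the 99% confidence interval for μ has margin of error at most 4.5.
n ≥ 31

For margin E ≤ 4.5:
n ≥ (z* · σ / E)²
n ≥ (2.576 · 9.7 / 4.5)²
n ≥ 30.83

Minimum n = 31 (rounding up)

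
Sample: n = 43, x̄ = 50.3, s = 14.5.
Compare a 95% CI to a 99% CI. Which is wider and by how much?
99% CI is wider by 3.01

df = 42
95% CI: t* = 2.018, (45.84, 54.76), width = 2 · t* · s/√n = 8.92
99% CI: t* = 2.698, (44.33, 56.27), width = 2 · t* · s/√n = 11.93

The 99% CI is wider by 11.93 - 8.92 = 3.01.
Higher confidence requires a wider interval.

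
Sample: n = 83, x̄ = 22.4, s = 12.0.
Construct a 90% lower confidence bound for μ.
μ ≥ 20.70

Lower bound (one-sided):
t* = 1.292 (one-sided for 90%)
Lower bound = x̄ - t* · s/√n = 22.4 - 1.292 · 12.0/√83 = 20.70

We are 90% confident that μ ≥ 20.70.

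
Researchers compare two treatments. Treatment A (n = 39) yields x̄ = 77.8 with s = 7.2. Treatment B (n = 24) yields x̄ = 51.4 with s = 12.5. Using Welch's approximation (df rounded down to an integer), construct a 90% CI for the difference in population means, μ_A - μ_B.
(21.66, 31.14)

Difference: x̄₁ - x̄₂ = 26.40
SE = √(s₁²/n₁ + s₂²/n₂) = √(7.2²/39 + 12.5²/24) = 2.7999
df = 32.53 → 32 (Welch–Satterthwaite, rounded down)
t* = 1.694

CI: 26.40 ± 1.694 · 2.7999 = 26.40 ± 4.74 = (21.66, 31.14)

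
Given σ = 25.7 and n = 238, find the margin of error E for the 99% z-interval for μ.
Margin of error = 4.29

Margin of error = z* · σ/√n
= 2.576 · 25.7/√238
= 2.576 · 25.7/15.4272
= 4.29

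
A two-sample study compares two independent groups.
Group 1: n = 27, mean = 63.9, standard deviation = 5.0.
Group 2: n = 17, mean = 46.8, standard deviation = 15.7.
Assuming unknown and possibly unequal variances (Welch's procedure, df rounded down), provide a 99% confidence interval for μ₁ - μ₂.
(5.80, 28.40)

Difference: x̄₁ - x̄₂ = 17.10
SE = √(s₁²/n₁ + s₂²/n₂) = √(5.0²/27 + 15.7²/17) = 3.9275
df = 18.06 → 18 (Welch–Satterthwaite, rounded down)
t* = 2.878

CI: 17.10 ± 2.878 · 3.9275 = 17.10 ± 11.30 = (5.80, 28.40)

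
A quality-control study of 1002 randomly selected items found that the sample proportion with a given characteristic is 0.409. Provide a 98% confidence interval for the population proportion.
(0.373, 0.445)

Proportion CI:
SE = √(p̂(1-p̂)/n) = √(0.409 · 0.591 / 1002) = 0.01553

z* = 2.326
Margin = z* · SE = 2.326 · 0.01553 = 0.0361

CI: 0.409 ± 0.0361 = (0.373, 0.445)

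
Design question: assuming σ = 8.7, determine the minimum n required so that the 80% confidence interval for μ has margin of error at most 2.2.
n ≥ 26

For margin E ≤ 2.2:
n ≥ (z* · σ / E)²
n ≥ (1.282 · 8.7 / 2.2)²
n ≥ 25.70

Minimum n = 26 (rounding up)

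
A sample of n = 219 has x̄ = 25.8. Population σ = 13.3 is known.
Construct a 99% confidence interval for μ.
(23.48, 28.12)

z-interval (σ known):
z* = 2.576 for 99% confidence

Margin of error = z* · σ/√n = 2.576 · 13.3/√219 = 2.32

CI: (25.8 - 2.32, 25.8 + 2.32) = (23.48, 28.12)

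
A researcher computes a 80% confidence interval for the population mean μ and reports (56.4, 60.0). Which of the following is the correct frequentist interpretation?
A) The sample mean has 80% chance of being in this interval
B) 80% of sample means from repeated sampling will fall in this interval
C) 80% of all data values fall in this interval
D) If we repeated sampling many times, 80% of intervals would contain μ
D

A) Wrong — x̄ is observed and sits in the interval by construction.
B) Wrong — coverage applies to intervals containing μ, not to future x̄ values.
C) Wrong — a CI is about the parameter μ, not individual data values.
D) Correct — this is the frequentist long-run coverage interpretation.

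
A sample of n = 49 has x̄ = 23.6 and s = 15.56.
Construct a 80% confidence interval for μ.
(20.71, 26.49)

t-interval (σ unknown):
df = n - 1 = 48
t* = 1.299 for 80% confidence

Margin of error = t* · s/√n = 1.299 · 15.56/√49 = 2.89

CI: (20.71, 26.49)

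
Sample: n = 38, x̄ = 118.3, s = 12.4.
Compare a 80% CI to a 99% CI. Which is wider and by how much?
99% CI is wider by 5.67

df = 37
80% CI: t* = 1.305, (115.67, 120.93), width = 2 · t* · s/√n = 5.25
99% CI: t* = 2.715, (112.84, 123.76), width = 2 · t* · s/√n = 10.92

The 99% CI is wider by 10.92 - 5.25 = 5.67.
Higher confidence requires a wider interval.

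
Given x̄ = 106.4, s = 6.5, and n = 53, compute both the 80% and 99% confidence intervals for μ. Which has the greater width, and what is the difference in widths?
99% CI is wider by 2.45

df = 52
80% CI: t* = 1.298, (105.24, 107.56), width = 2 · t* · s/√n = 2.32
99% CI: t* = 2.674, (104.01, 108.79), width = 2 · t* · s/√n = 4.77

The 99% CI is wider by 4.77 - 2.32 = 2.45.
Higher confidence requires a wider interval.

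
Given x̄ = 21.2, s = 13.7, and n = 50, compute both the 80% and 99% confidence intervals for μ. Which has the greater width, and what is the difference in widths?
99% CI is wider by 5.35

df = 49
80% CI: t* = 1.299, (18.68, 23.72), width = 2 · t* · s/√n = 5.03
99% CI: t* = 2.680, (16.01, 26.39), width = 2 · t* · s/√n = 10.38

The 99% CI is wider by 10.38 - 5.03 = 5.35.
Higher confidence requires a wider interval.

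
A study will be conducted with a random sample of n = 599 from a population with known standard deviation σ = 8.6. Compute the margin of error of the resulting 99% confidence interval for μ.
Margin of error = 0.91

Margin of error = z* · σ/√n
= 2.576 · 8.6/√599
= 2.576 · 8.6/24.4745
= 0.91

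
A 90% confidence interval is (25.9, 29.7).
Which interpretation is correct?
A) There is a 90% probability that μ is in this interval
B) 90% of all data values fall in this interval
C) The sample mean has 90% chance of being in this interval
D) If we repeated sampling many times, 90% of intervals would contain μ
D

A) Wrong — μ is fixed; the randomness lives in the interval, not in μ.
B) Wrong — a CI is about the parameter μ, not individual data values.
C) Wrong — x̄ is observed and sits in the interval by construction.
D) Correct — this is the frequentist long-run coverage interpretation.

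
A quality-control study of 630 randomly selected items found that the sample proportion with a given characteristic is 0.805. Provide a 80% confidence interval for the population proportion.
(0.785, 0.825)

Proportion CI:
SE = √(p̂(1-p̂)/n) = √(0.805 · 0.195 / 630) = 0.01579

z* = 1.282
Margin = z* · SE = 1.282 · 0.01579 = 0.0202

CI: 0.805 ± 0.0202 = (0.785, 0.825)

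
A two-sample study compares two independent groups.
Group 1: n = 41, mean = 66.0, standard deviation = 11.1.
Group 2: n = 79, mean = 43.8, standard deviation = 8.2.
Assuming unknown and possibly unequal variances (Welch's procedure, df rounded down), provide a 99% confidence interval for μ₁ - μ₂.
(16.98, 27.42)

Difference: x̄₁ - x̄₂ = 22.20
SE = √(s₁²/n₁ + s₂²/n₂) = √(11.1²/41 + 8.2²/79) = 1.9637
df = 63.26 → 63 (Welch–Satterthwaite, rounded down)
t* = 2.656

CI: 22.20 ± 2.656 · 1.9637 = 22.20 ± 5.22 = (16.98, 27.42)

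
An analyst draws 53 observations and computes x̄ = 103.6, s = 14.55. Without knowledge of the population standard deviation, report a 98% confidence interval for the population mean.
(98.80, 108.40)

t-interval (σ unknown):
df = n - 1 = 52
t* = 2.400 for 98% confidence

Margin of error = t* · s/√n = 2.400 · 14.55/√53 = 4.80

CI: (98.80, 108.40)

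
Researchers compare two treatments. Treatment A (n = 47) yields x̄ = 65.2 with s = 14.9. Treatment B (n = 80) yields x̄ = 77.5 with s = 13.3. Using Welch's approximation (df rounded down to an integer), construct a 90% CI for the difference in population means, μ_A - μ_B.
(-16.68, -7.92)

Difference: x̄₁ - x̄₂ = -12.30
SE = √(s₁²/n₁ + s₂²/n₂) = √(14.9²/47 + 13.3²/80) = 2.6334
df = 87.93 → 87 (Welch–Satterthwaite, rounded down)
t* = 1.663

CI: -12.30 ± 1.663 · 2.6334 = -12.30 ± 4.38 = (-16.68, -7.92)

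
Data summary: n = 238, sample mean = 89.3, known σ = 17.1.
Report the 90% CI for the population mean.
(87.48, 91.12)

z-interval (σ known):
z* = 1.645 for 90% confidence

Margin of error = z* · σ/√n = 1.645 · 17.1/√238 = 1.82

CI: (89.3 - 1.82, 89.3 + 1.82) = (87.48, 91.12)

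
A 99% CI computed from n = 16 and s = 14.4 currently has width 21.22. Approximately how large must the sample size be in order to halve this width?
n ≈ 64

CI width ∝ 1/√n
To reduce width by factor 2, need √n to grow by 2 → need 2² = 4 times as many samples.

Current: n = 16, width = 21.22
New: n = 64, width ≈ 9.56

Width reduced by factor of 21.22/9.56 = 2.22.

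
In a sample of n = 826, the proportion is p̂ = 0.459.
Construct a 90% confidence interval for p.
(0.430, 0.488)

Proportion CI:
SE = √(p̂(1-p̂)/n) = √(0.459 · 0.541 / 826) = 0.01734

z* = 1.645
Margin = z* · SE = 1.645 · 0.01734 = 0.0285

CI: 0.459 ± 0.0285 = (0.430, 0.488)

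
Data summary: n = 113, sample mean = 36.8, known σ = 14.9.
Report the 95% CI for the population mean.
(34.05, 39.55)

z-interval (σ known):
z* = 1.960 for 95% confidence

Margin of error = z* · σ/√n = 1.960 · 14.9/√113 = 2.75

CI: (36.8 - 2.75, 36.8 + 2.75) = (34.05, 39.55)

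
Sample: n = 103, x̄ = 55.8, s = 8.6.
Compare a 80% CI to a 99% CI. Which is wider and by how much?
99% CI is wider by 2.26

df = 102
80% CI: t* = 1.290, (54.71, 56.89), width = 2 · t* · s/√n = 2.19
99% CI: t* = 2.625, (53.58, 58.02), width = 2 · t* · s/√n = 4.45

The 99% CI is wider by 4.45 - 2.19 = 2.26.
Higher confidence requires a wider interval.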